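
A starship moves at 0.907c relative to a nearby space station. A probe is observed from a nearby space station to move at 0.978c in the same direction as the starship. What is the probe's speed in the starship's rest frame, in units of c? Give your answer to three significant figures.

0.629c

Transform to the starship's frame: u' = (u − v)/(1 − uv/c²).
u' = (0.978 − 0.907)/(1 − 0.978×0.907) = 0.071/0.112954 = 0.62857.
Speed in the starship's frame: 0.629c (in the same direction).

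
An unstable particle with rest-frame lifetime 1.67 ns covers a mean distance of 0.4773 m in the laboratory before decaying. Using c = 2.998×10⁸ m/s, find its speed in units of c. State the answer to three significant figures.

0.690c

Let x = d/(cτ) = 0.4773 m / (2.998×10⁸ m/s × 1.670×10^-9 s) = 0.95333. Since d = βγcτ, x = βγ = β/√(1−β²).
Solving: β² = x²/(1+x²) = 0.908838/1.908838 = 0.476121, so β = 0.690.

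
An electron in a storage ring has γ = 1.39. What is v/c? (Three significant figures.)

0.695

β = √(1 − 1/γ²) = √(1 − 1/1.9321) = √0.482428 = 0.695.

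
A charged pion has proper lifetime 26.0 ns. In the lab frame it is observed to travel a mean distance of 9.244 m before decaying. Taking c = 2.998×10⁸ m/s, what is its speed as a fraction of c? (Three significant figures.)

0.764c

Let x = d/(cτ) = 9.244 m / (2.998×10⁸ m/s × 2.600×10^-8 s) = 1.1859. Since d = βγcτ, x = βγ = β/√(1−β²).
Solving: β² = x²/(1+x²) = 1.40636/2.40636 = 0.584435, so β = 0.764.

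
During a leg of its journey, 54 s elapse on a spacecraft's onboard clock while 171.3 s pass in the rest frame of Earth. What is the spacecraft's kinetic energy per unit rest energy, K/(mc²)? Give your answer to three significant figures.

The time-dilation ratio gives γ = 171.3/54 = 3.17222.
Since K = (γ−1)mc², K/(mc²) = 3.17222 − 1 = 2.17.

2.17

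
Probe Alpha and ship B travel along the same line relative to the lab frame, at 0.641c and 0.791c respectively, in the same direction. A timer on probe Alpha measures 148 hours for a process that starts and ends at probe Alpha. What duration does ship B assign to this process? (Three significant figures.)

Transform probe Alpha's velocity into ship B's frame: (0.641 − 0.791)/(1 − 0.641·0.791) = −0.15/0.492969, so the relative speed is 0.30428c.
γ for this relative speed: γ = 1/√(1 − 0.0925863) = 1.0498.
Probe Alpha's interval is proper; time dilation gives Δt_B = γΔτ = 1.0498 × 148 hours = 155 hours.

155 hours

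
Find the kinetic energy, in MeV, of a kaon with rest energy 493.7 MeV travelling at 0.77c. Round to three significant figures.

280 MeV

With β = 0.77, γ = 1/√(1 − 0.77²) = 1/√0.4071 = 1.56729.
Kinetic energy: K = (γ − 1)mc² = (1.56729 − 1) × 493.7 MeV = 0.56729 × 493.7 = 280 MeV.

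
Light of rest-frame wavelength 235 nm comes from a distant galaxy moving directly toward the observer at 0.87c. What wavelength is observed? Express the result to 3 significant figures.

62.0 nm

Relativistic Doppler for wavelength: λ_obs = λ_src · √((1−β)/(1+β)).
With β = 0.87: factor = √(0.13/1.87) = 0.26366.
λ_obs = 235 × 0.26366 = 62.0 nm.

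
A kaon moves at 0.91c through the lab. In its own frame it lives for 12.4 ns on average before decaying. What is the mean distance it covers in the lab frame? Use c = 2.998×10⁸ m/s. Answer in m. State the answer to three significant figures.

8.16 m

Lorentz factor: γ = (1 − 0.8281)^(−1/2) = 2.4119.
Lab-frame lifetime: Δt = γτ = 2.4119 × 12.4 ns = 29.908 ns.
Distance: d = vΔt = 0.91 × 2.998×10⁸ m/s × 2.9908×10^-8 s = 8.16 m.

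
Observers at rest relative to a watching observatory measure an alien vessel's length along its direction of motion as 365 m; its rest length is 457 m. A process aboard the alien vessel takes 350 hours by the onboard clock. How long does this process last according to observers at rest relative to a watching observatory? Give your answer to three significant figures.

438 hours

Length contraction gives γ = L₀/L = 457/365 = 1.25205.
Δt = γΔτ = 1.25205 × 350 = 438 hours.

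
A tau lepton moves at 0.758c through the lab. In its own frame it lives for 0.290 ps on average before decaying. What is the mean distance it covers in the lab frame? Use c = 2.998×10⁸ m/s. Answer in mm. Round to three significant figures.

β² = 0.574564, so γ = 1/√0.425436 = 1.5331.
Lab-frame lifetime: Δt = γτ = 1.5331 × 0.290 ps = 0.4446 ps.
Distance: d = vΔt = 0.758 × 2.998×10⁸ m/s × 4.4460×10^-13 s = 1.01×10^-4 m = 0.101 mm.

0.101 mm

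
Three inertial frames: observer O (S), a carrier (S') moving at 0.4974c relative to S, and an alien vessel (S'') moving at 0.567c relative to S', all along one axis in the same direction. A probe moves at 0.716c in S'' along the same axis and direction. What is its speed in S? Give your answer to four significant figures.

Apply u = (u'+v)/(1+u'v) twice. Probe in the carrier frame: (0.716+0.567)/(1+0.716·0.567) = 1.283/1.405972 = 0.91254c.
That velocity, transformed to the rest frame of observer O: (0.91254+0.4974)/(1+0.91254·0.4974) = 1.40994/1.453897396 = 0.96977c.

0.9698c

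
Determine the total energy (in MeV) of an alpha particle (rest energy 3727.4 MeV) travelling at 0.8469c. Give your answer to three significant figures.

7010 MeV

γ = 1/√(1 − β²) = 1/√(1 − 0.71723961) = 1/√0.28276039 = 1/0.531752 = 1.8806.
Total energy: E = γmc² = 1.8806 × 3727.4 MeV = 7010 MeV.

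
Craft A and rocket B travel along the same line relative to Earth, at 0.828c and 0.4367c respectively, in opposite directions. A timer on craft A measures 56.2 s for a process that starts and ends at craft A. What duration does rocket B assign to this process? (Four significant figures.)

Speed of craft A in rocket B's frame: u = (v_A + v_B)/(1 + v_A v_B/c²) = (0.828 + 0.4367)/(1 + 0.828×0.4367) = 1.2647/1.3615876 = 0.92884; |u| = 0.92884c.
At |u| = 0.92884c, γ = (1 − 0.862744)^(−1/2) = 2.6992.
Craft A's interval is proper; time dilation gives Δt_B = γΔτ = 2.6992 × 56.2 s = 151.7 s.

151.7 s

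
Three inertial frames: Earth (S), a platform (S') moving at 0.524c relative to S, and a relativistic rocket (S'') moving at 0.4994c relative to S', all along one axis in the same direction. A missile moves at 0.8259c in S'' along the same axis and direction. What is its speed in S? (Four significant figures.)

0.9803c

First combine the missile and relativistic rocket (S''→S'): u₁ = (0.8259 + 0.4994)/(1 + 0.8259×0.4994) = 1.3253/1.41245446 = 0.9383.
Then combine with the platform (S'→S): u = (0.9383 + 0.524)/(1 + 0.9383×0.524) = 1.4623/1.4916692 = 0.98031.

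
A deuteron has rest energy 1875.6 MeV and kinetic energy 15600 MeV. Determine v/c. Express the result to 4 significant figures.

0.9942

γ = 1 + K/(mc²) = 1 + 15600/1875.6 = 9.3173.
β = √(1 − 1/γ²) = √(1 − 0.0115191) = √0.9884809 = 0.9942.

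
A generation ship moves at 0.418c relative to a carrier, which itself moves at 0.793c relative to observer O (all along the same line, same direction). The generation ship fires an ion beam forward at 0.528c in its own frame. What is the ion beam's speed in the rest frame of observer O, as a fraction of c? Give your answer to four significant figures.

First combine the ion beam and generation ship (S''→S'): u₁ = (0.528 + 0.418)/(1 + 0.528×0.418) = 0.946/1.220704 = 0.77496.
Then combine with the carrier (S'→S): u = (0.77496 + 0.793)/(1 + 0.77496×0.793) = 1.56796/1.61454328 = 0.97115.

0.9711c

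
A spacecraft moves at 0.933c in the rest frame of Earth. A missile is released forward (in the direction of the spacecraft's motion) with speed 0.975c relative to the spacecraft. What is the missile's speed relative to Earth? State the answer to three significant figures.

Relativistic velocity addition: u = (u' + v)/(1 + u'v/c²), with u' = 0.975c and v = 0.933c.
Numerator: 0.975 + 0.933 = 1.908. Denominator: 1 + (0.975)(0.933) = 1.909675.
u = 1.908/1.909675 = 0.99912, so the speed is 0.999c.

0.999c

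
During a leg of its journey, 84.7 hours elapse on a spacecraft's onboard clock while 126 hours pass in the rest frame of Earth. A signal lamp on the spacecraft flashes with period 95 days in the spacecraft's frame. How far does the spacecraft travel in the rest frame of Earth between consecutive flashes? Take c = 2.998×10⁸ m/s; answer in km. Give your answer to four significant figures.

From Δt = γΔτ: γ = 126/84.7 = 1.4876.
β = √(1 − 1/γ²) = 0.74035. Lab-frame period = γτ = 1.4876×95 days = 141.32 days. Distance = βc × γτ = 0.74035 × 2.998×10⁸ m/s × 12210048 s = 2.7101×10^15 m = 2.710×10^12 km.

2.710×10^12 km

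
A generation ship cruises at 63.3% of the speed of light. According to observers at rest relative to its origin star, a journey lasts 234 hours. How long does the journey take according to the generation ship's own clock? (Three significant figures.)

γ = 1/√(1 − β²) = 1/√(1 − 0.400689) = 1/√0.599311 = 1/0.774152 = 1.2917.
The generation ship's clock runs slow as seen from its origin star, so Δτ = Δt/γ = 234/1.2917 = 181 hours.

181 hours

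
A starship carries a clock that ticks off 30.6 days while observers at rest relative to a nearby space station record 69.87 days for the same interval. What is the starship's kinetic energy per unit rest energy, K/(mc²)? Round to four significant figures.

From Δt = γΔτ: γ = 69.87/30.6 = 2.28333.
K/(mc²) = γ − 1 = 2.28333 − 1 = 1.283.

1.283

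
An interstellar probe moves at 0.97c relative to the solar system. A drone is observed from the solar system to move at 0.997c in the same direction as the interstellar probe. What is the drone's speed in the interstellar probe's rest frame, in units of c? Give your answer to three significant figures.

Transform to the interstellar probe's frame: u' = (u − v)/(1 − uv/c²).
u' = (0.997 − 0.97)/(1 − 0.997×0.97) = 0.027/0.03291 = 0.82042.
Speed in the interstellar probe's frame: 0.820c (in the same direction).

0.820c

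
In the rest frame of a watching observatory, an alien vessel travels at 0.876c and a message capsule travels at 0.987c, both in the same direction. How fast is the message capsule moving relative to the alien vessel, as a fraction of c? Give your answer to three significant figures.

Transform to the alien vessel's frame: u' = (u − v)/(1 − uv/c²).
u' = (0.987 − 0.876)/(1 − 0.987×0.876) = 0.111/0.135388 = 0.81987.
Speed in the alien vessel's frame: 0.820c (in the same direction).

0.820c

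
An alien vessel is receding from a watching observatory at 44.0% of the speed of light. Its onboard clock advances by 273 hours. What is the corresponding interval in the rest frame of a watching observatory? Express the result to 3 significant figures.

304 hours

With β = 0.44, γ = 1/√(1 − 0.44²) = 1/√0.8064 = 1.1136.
Time dilation: Δt = γ·Δτ = 1.1136 × 273 = 304 hours.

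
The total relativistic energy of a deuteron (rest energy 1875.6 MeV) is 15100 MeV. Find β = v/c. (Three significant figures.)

Total energy E = γmc² gives γ = 15100/1875.6 = 8.0508.
Hence β = √(1 − 1/γ²) = √(1 − 0.0154284) = √0.9845716 = 0.992.

0.992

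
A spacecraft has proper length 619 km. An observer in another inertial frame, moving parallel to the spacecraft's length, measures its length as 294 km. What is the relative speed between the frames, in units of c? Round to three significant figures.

0.880c

Length contraction gives γ = L₀/L = 619/294 = 2.1054.
β = √(1 − 1/γ²) = √0.774404 = 0.880.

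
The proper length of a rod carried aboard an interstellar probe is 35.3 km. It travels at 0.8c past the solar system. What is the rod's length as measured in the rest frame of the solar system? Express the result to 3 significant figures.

γ = 1/√(1 − β²) = 1/√(1 − 0.64) = 1/√0.36 = 1/0.6 = 1.6667.
Length contraction: L = L₀/γ = 35.3/1.6667 = 21.2 km.

21.2 km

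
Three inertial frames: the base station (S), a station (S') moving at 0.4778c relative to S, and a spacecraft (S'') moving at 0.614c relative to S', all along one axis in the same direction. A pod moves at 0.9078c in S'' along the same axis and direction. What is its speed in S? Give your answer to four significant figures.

0.9919c

Apply u = (u'+v)/(1+u'v) twice. Pod in the station frame: (0.9078+0.614)/(1+0.9078·0.614) = 1.5218/1.5573892 = 0.97715c.
That velocity, transformed to the rest frame of the base station: (0.97715+0.4778)/(1+0.97715·0.4778) = 1.45495/1.46688227 = 0.99187c.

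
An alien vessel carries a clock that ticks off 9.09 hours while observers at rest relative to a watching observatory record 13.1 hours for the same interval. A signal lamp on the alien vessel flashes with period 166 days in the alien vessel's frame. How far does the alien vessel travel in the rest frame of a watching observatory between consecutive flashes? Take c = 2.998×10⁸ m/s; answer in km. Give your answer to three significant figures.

The time-dilation ratio gives γ = 13.1/9.09 = 1.44114.
β = √(1 − 1/γ²) = 0.72008. Lab-frame period = γτ = 1.44114×166 days = 239.23 days. Distance = βc × γτ = 0.72008 × 2.998×10⁸ m/s × 20669472 s = 4.4621×10^15 m = 4.46×10^12 km.

4.46×10^12 km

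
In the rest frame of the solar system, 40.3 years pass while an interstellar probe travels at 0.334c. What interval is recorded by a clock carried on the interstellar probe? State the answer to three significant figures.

γ = 1/√(1 − β²) = 1/√(1 − 0.111556) = 1/√0.888444 = 1/0.942573 = 1.0609.
The interstellar probe's clock runs slow as seen from the solar system, so Δτ = Δt/γ = 40.3/1.0609 = 38.0 years.

38.0 years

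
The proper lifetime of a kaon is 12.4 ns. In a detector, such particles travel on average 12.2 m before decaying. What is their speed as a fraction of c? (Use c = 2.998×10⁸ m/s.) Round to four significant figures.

Lab distance = (lab lifetime)·v = γτ·βc, so βγ = d/(cτ) = 12.20/(2.998×10⁸ × 1.240×10^-8) = 3.2818.
With βγ = 3.2818: γ² = 1 + (βγ)² = 11.7702, and β = (βγ)/γ = 3.2818/3.43077 = 0.9566.

0.9566c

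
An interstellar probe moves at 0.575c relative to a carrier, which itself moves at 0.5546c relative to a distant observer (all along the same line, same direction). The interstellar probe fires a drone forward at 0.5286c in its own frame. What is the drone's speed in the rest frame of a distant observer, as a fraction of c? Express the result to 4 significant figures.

Apply u = (u'+v)/(1+u'v) twice. Drone in the carrier frame: (0.5286+0.575)/(1+0.5286·0.575) = 1.1036/1.303945 = 0.84635c.
That velocity, transformed to the rest frame of a distant observer: (0.84635+0.5546)/(1+0.84635·0.5546) = 1.40095/1.46938571 = 0.95343c.

0.9534c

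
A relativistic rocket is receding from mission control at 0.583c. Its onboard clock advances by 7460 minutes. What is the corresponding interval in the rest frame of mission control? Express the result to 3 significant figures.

9180 minutes

γ = 1/√(1 − β²) = 1/√(1 − 0.339889) = 1/√0.660111 = 1/0.812472 = 1.2308.
The onboard clock measures proper time, so the interval in the rest frame of mission control is dilated: Δt = γ·Δτ = 1.2308 × 7460 minutes = 9180 minutes.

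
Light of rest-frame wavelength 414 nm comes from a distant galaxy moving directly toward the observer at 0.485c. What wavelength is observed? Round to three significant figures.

244 nm

Relativistic Doppler for wavelength: λ_obs = λ_src · √((1−β)/(1+β)).
With β = 0.485: factor = √(0.515/1.485) = 0.5889.
λ_obs = 414 × 0.5889 = 244 nm.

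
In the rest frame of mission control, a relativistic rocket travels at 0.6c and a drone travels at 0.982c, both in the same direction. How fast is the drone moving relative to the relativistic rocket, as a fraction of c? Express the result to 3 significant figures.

0.930c

Transform to the relativistic rocket's frame: u' = (u − v)/(1 − uv/c²).
u' = (0.982 − 0.6)/(1 − 0.982×0.6) = 0.382/0.4108 = 0.92989.
Speed in the relativistic rocket's frame: 0.930c (in the same direction).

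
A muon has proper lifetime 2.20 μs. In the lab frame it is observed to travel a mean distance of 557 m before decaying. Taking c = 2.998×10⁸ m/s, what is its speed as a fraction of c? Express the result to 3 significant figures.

Lab distance = (lab lifetime)·v = γτ·βc, so βγ = d/(cτ) = 557.0/(2.998×10⁸ × 2.200×10^-6) = 0.8445.
With βγ = 0.8445: γ² = 1 + (βγ)² = 1.71318, and β = (βγ)/γ = 0.8445/1.30889 = 0.645.

0.645c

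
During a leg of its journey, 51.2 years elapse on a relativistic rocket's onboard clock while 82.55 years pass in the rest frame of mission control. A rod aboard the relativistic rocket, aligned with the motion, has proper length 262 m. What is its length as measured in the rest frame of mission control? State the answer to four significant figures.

From Δt = γΔτ: γ = 82.55/51.2 = 1.6123.
The rod contracts by the same γ: 262 m / 1.6123 = 162.5 m.

162.5 m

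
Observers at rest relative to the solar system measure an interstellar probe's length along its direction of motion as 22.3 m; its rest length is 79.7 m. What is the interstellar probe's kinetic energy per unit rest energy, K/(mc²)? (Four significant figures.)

2.574

γ = L₀/L = 79.7/22.3 = 3.57399.
K/(mc²) = γ − 1 = 3.57399 − 1 = 2.574.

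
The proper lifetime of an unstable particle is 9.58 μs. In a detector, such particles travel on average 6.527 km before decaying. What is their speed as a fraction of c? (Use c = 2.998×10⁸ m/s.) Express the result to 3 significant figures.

Lab distance = (lab lifetime)·v = γτ·βc, so βγ = d/(cτ) = 6527/(2.998×10⁸ × 9.580×10^-6) = 2.2726.
With βγ = 2.2726: γ² = 1 + (βγ)² = 6.16471, and β = (βγ)/γ = 2.2726/2.48288 = 0.915.

0.915c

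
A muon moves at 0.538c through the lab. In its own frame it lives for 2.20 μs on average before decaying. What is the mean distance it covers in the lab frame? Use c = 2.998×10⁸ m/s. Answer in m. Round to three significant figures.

421 m

Lorentz factor: γ = (1 − 0.289444)^(−1/2) = 1.1863.
Lab-frame lifetime: Δt = γτ = 1.1863 × 2.20 μs = 2.6099 μs.
Distance: d = vΔt = 0.538 × 2.998×10⁸ m/s × 2.6099×10^-6 s = 421 m.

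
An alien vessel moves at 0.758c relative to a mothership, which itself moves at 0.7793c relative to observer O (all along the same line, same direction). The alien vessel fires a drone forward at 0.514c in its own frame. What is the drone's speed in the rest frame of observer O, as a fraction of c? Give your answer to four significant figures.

0.9891c

Apply u = (u'+v)/(1+u'v) twice. Drone in the mothership frame: (0.514+0.758)/(1+0.514·0.758) = 1.272/1.389612 = 0.91536c.
That velocity, transformed to the rest frame of observer O: (0.91536+0.7793)/(1+0.91536·0.7793) = 1.69466/1.713340048 = 0.9891c.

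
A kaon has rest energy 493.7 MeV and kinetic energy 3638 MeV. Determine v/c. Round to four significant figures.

0.9928

K = (γ−1)mc², so γ = 1 + 3638/493.7 = 8.3688.
Then v/c = √(1 − γ⁻²) = √(1 − 0.0142782) = √0.9857218 = 0.9928.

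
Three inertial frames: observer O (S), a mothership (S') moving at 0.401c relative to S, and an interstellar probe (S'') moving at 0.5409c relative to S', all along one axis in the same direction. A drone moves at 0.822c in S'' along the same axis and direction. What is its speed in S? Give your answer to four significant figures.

Compose velocities in two stages. Stage 1 (into S'): u₁ = (0.822+0.5409)/(1+0.822×0.5409) = 0.94343.
Stage 2 (into S): u = (0.94343+0.401)/(1+0.94343×0.401) = 0.97542, so the speed is 0.9754c.

0.9754c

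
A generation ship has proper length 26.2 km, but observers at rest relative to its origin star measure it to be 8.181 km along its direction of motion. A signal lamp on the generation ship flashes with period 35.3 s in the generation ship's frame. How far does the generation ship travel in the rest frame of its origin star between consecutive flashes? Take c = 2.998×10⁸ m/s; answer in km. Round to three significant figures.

3.22×10^7 km

γ = L₀/L = 26.2/8.181 = 3.20254.
β = √(1 − 1/γ²) = 0.95. Lab-frame period = γτ = 3.20254×35.3 s = 113.05 s. Distance = βc × γτ = 0.95 × 2.998×10⁸ m/s × 113.05 s = 3.2198×10^10 m = 3.22×10^7 km.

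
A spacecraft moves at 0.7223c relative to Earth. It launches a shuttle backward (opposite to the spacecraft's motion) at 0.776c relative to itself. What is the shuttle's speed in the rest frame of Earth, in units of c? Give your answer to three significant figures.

In units of c, u = (u' + v)/(1 + u'v) with u' = −0.776 and v = 0.7223.
Numerator: −0.776 + 0.7223 = −0.0537. Denominator: 1 + (−0.776)(0.7223) = 0.4394952.
u = −0.0537/0.4394952 = −0.12219, so the speed is 0.122c.

0.122c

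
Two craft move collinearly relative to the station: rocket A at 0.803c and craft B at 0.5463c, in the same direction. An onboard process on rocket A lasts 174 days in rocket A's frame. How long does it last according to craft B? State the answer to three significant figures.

Transform rocket A's velocity into craft B's frame: (0.803 − 0.5463)/(1 − 0.803·0.5463) = 0.2567/0.5613211, so the relative speed is 0.45731c.
At |u| = 0.45731c, γ = (1 − 0.209132)^(−1/2) = 1.1245.
Rocket A's interval is proper; time dilation gives Δt_B = γΔτ = 1.1245 × 174 days = 196 days.

196 days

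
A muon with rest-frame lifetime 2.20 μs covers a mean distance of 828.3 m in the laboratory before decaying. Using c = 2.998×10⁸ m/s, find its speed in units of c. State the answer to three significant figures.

Let x = d/(cτ) = 828.3 m / (2.998×10⁸ m/s × 2.200×10^-6 s) = 1.2558. Since d = βγcτ, x = βγ = β/√(1−β²).
Solving: β² = x²/(1+x²) = 1.57703/2.57703 = 0.611956, so β = 0.782.

0.782c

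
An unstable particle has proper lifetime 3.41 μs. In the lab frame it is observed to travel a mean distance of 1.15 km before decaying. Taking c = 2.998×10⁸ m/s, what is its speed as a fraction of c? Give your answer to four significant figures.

0.7474c

Let x = d/(cτ) = 1150 m / (2.998×10⁸ m/s × 3.410×10^-6 s) = 1.1249. Since d = βγcτ, x = βγ = β/√(1−β²).
Solving: β² = x²/(1+x²) = 1.2654/2.2654 = 0.558577, so β = 0.7474.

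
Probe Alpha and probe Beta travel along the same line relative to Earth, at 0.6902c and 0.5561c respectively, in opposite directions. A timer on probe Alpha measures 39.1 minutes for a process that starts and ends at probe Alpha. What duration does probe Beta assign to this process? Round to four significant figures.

89.97 minutes

The velocity of probe Alpha relative to probe Beta is (0.6902 + 0.5561)c / (1 + 0.6902×0.5561) = 0.90062c; relative speed 0.90062c.
γ for this relative speed: γ = 1/√(1 − 0.811116) = 2.3009.
Probe Alpha's interval is proper; time dilation gives Δt_B = γΔτ = 2.3009 × 39.1 minutes = 89.97 minutes.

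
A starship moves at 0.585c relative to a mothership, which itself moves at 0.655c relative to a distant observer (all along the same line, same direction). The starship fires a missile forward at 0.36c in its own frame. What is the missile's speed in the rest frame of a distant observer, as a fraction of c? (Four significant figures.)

0.9499c

First combine the missile and starship (S''→S'): u₁ = (0.36 + 0.585)/(1 + 0.36×0.585) = 0.945/1.2106 = 0.7806.
Then combine with the mothership (S'→S): u = (0.7806 + 0.655)/(1 + 0.7806×0.655) = 1.4356/1.511293 = 0.94992.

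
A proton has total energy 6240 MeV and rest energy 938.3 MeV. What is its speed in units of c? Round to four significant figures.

Total energy E = γmc² gives γ = 6240/938.3 = 6.6503.
Hence β = √(1 − 1/γ²) = √(1 − 0.0226109) = √0.9773891 = 0.9886.

0.9886c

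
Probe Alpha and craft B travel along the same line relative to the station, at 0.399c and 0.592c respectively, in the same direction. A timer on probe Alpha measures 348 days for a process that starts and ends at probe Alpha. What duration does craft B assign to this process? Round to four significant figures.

359.7 days

The velocity of probe Alpha relative to craft B is (0.399 − 0.592)c / (1 − 0.399×0.592) = −0.25269c; relative speed 0.25269c.
At |u| = 0.25269c, γ = (1 − 0.0638522)^(−1/2) = 1.0335.
Probe Alpha's interval is proper; time dilation gives Δt_B = γΔτ = 1.0335 × 348 days = 359.7 days.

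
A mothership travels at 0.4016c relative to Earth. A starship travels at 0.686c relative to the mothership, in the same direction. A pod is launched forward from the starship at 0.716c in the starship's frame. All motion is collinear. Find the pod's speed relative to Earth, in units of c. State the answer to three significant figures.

Compose velocities in two stages. Stage 1 (into S'): u₁ = (0.716+0.686)/(1+0.716×0.686) = 0.9402.
Stage 2 (into S): u = (0.9402+0.4016)/(1+0.9402×0.4016) = 0.97402, so the speed is 0.974c.

0.974c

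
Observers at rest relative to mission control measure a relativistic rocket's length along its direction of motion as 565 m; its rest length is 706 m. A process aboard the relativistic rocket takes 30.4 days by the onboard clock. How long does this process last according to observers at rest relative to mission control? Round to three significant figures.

From L = L₀/γ: γ = 706/565 = 1.24956.
The same γ dilates the second interval: 1.24956 × 30.4 days = 38.0 days.

38.0 days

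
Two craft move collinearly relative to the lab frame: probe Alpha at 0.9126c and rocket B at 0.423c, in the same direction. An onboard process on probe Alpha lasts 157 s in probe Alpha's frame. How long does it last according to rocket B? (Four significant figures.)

260.2 s

Speed of probe Alpha in rocket B's frame: u = (v_A − v_B)/(1 − v_A v_B/c²) = (0.9126 − 0.423)/(1 − 0.9126×0.423) = 0.4896/0.6139702 = 0.79743; |u| = 0.79743c.
γ for this relative speed: γ = 1/√(1 − 0.635895) = 1.6572.
The clock on probe Alpha records proper time, so rocket B measures Δt = γΔτ = 1.6572 × 157 = 260.2 s.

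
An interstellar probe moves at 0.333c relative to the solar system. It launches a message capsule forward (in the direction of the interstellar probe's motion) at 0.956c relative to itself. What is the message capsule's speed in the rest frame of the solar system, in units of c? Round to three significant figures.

0.978c

In units of c, u = (u' + v)/(1 + u'v) with u' = 0.956 and v = 0.333.
Numerator: 0.956 + 0.333 = 1.289. Denominator: 1 + (0.956)(0.333) = 1.318348.
u = 1.289/1.318348 = 0.97774, so the speed is 0.978c.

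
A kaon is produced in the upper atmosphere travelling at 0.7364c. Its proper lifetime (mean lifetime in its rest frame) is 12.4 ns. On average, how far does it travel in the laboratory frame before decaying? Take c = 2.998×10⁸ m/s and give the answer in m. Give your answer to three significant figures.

4.05 m

With β = 0.7364, γ = 1/√(1 − 0.7364²) = 1/√0.45771504 = 1.4781.
Lab-frame lifetime: Δt = γτ = 1.4781 × 12.4 ns = 18.328 ns.
Distance: d = vΔt = 0.7364 × 2.998×10⁸ m/s × 1.8328×10^-8 s = 4.05 m.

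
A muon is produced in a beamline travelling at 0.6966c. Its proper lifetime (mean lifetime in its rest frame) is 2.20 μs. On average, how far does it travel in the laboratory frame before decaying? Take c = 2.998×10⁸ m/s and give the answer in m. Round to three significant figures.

With β = 0.6966, γ = 1/√(1 − 0.6966²) = 1/√0.51474844 = 1.3938.
Lab-frame lifetime: Δt = γτ = 1.3938 × 2.20 μs = 3.0664 μs.
Distance: d = vΔt = 0.6966 × 2.998×10⁸ m/s × 3.0664×10^-6 s = 640 m.

640 m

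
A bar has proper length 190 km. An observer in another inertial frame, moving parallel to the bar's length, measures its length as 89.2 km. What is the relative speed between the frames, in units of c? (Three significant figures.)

Length contraction gives γ = L₀/L = 190/89.2 = 2.13.
β = √(1 − 1/γ²) = √0.779585 = 0.883.

0.883c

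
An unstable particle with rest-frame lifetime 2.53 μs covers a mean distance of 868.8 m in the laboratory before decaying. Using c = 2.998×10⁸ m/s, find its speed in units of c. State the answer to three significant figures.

0.753c

Lab distance = (lab lifetime)·v = γτ·βc, so βγ = d/(cτ) = 868.8/(2.998×10⁸ × 2.530×10^-6) = 1.1454.
With βγ = 1.1454: γ² = 1 + (βγ)² = 2.31194, and β = (βγ)/γ = 1.1454/1.52051 = 0.753.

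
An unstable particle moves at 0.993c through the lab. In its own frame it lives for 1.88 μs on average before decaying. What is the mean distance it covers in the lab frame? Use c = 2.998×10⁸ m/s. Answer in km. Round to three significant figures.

4.74 km

With β = 0.993, γ = 1/√(1 − 0.993²) = 1/√0.013951 = 8.4664.
Lab-frame lifetime: Δt = γτ = 8.4664 × 1.88 μs = 15.917 μs.
Distance: d = vΔt = 0.993 × 2.998×10⁸ m/s × 1.5917×10^-5 s = 4740 m = 4.74 km.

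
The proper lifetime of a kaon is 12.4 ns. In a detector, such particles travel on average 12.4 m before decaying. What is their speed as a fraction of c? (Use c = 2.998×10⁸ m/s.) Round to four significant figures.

0.9579c

Lab distance = (lab lifetime)·v = γτ·βc, so βγ = d/(cτ) = 12.40/(2.998×10⁸ × 1.240×10^-8) = 3.3356.
With βγ = 3.3356: γ² = 1 + (βγ)² = 12.1262, and β = (βγ)/γ = 3.3356/3.48227 = 0.9579.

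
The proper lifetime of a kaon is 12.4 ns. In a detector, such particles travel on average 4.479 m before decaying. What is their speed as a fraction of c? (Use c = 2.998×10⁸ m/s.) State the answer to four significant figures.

Let x = d/(cτ) = 4.479 m / (2.998×10⁸ m/s × 1.240×10^-8 s) = 1.2048. Since d = βγcτ, x = βγ = β/√(1−β²).
Solving: β² = x²/(1+x²) = 1.45154/2.45154 = 0.592093, so β = 0.7695.

0.7695c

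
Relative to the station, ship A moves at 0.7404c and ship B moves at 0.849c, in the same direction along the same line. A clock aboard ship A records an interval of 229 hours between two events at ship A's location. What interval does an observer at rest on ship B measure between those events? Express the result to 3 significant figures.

239 hours

Transform ship A's velocity into ship B's frame: (0.7404 − 0.849)/(1 − 0.7404·0.849) = −0.1086/0.3714004, so the relative speed is 0.29241c.
γ for this relative speed: γ = 1/√(1 − 0.0855036) = 1.0457.
Ship A's interval is proper; time dilation gives Δt_B = γΔτ = 1.0457 × 229 hours = 239 hours.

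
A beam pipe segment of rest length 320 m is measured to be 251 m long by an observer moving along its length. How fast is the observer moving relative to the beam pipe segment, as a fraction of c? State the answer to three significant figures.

Length contraction gives γ = L₀/L = 320/251 = 1.2749.
β = √(1 − 1/γ²) = √0.384755 = 0.620.

0.620c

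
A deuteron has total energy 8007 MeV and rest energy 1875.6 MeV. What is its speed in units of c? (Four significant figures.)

Total energy E = γmc² gives γ = 8007/1875.6 = 4.269.
Hence β = √(1 − 1/γ²) = √(1 − 0.0548716) = √0.9451284 = 0.9722.

0.9722c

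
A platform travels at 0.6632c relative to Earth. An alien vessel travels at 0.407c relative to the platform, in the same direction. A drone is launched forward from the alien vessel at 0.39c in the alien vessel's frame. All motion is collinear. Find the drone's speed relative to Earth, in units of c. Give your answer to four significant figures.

0.9278c

First combine the drone and alien vessel (S''→S'): u₁ = (0.39 + 0.407)/(1 + 0.39×0.407) = 0.797/1.15873 = 0.68782.
Then combine with the platform (S'→S): u = (0.68782 + 0.6632)/(1 + 0.68782×0.6632) = 1.35102/1.456162224 = 0.92779.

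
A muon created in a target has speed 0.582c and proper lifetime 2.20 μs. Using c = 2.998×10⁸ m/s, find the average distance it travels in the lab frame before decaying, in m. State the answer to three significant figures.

472 m

β² = 0.338724, so γ = 1/√0.661276 = 1.2297.
Lab-frame lifetime: Δt = γτ = 1.2297 × 2.20 μs = 2.7053 μs.
Distance: d = vΔt = 0.582 × 2.998×10⁸ m/s × 2.7053×10^-6 s = 472 m.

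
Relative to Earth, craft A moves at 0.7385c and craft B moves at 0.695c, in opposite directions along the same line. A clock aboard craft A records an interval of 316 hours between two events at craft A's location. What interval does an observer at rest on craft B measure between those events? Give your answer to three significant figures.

986 hours

Speed of craft A in craft B's frame: u = (v_A + v_B)/(1 + v_A v_B/c²) = (0.7385 + 0.695)/(1 + 0.7385×0.695) = 1.4335/1.5132575 = 0.94729; |u| = 0.94729c.
γ for this relative speed: γ = 1/√(1 − 0.897358) = 3.1213.
Craft A's interval is proper; time dilation gives Δt_B = γΔτ = 3.1213 × 316 hours = 986 hours.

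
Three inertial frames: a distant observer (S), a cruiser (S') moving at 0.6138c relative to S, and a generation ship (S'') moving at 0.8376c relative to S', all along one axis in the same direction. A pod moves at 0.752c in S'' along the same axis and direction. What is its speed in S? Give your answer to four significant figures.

0.9940c

Compose velocities in two stages. Stage 1 (into S'): u₁ = (0.752+0.8376)/(1+0.752×0.8376) = 0.97529.
Stage 2 (into S): u = (0.97529+0.6138)/(1+0.97529×0.6138) = 0.99403, so the speed is 0.9940c.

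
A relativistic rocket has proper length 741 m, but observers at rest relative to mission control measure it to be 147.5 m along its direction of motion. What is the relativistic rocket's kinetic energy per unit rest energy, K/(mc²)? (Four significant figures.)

From L = L₀/γ: γ = 741/147.5 = 5.02373.
Since K = (γ−1)mc², K/(mc²) = 5.02373 − 1 = 4.024.

4.024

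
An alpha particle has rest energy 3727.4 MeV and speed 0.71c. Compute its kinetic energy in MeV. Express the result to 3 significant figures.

γ = 1/√(1 − β²) = 1/√(1 − 0.5041) = 1/√0.4959 = 1/0.704202 = 1.42005.
Kinetic energy: K = (γ − 1)mc² = (1.42005 − 1) × 3727.4 MeV = 0.42005 × 3727.4 = 1570 MeV.

1570 MeV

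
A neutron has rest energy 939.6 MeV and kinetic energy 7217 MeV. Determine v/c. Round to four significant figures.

0.9933

γ = 1 + K/(mc²) = 1 + 7217/939.6 = 8.6809.
β = √(1 − 1/γ²) = √(1 − 0.01327) = √0.98673 = 0.9933.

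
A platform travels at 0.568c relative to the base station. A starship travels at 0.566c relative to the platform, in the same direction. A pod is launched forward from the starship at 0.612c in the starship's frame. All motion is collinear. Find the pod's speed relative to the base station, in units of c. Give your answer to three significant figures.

0.964c

Apply u = (u'+v)/(1+u'v) twice. Pod in the platform frame: (0.612+0.566)/(1+0.612·0.566) = 1.178/1.346392 = 0.87493c.
That velocity, transformed to the rest frame of the base station: (0.87493+0.568)/(1+0.87493·0.568) = 1.44293/1.49696024 = 0.96391c.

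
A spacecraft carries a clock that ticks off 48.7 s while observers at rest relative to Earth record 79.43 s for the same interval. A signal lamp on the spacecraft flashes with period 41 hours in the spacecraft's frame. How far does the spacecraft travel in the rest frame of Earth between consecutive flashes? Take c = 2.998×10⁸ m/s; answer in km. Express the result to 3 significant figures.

5.70×10^10 km

The time-dilation ratio gives γ = 79.43/48.7 = 1.63101.
β = √(1 − 1/γ²) = 0.78999. Lab-frame period = γτ = 1.63101×41 hours = 66.871 hours. Distance = βc × γτ = 0.78999 × 2.998×10⁸ m/s × 240735.6 s = 5.7016×10^13 m = 5.70×10^10 km.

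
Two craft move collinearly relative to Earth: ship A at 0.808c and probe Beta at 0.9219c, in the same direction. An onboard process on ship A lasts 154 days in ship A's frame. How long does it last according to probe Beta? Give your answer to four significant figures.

172.1 days

The velocity of ship A relative to probe Beta is (0.808 − 0.9219)c / (1 − 0.808×0.9219) = −0.44648c; relative speed 0.44648c.
At |u| = 0.44648c, γ = (1 − 0.199344)^(−1/2) = 1.1176.
The clock on ship A records proper time, so probe Beta measures Δt = γΔτ = 1.1176 × 154 = 172.1 days.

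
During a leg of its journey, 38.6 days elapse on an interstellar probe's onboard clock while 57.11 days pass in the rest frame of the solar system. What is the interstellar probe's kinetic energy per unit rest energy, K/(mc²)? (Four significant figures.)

0.4795

The time-dilation ratio gives γ = 57.11/38.6 = 1.47953.
Since K = (γ−1)mc², K/(mc²) = 1.47953 − 1 = 0.4795.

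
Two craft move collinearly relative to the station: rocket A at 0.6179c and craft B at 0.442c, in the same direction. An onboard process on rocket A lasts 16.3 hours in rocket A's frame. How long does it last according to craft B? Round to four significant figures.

16.80 hours

The velocity of rocket A relative to craft B is (0.6179 − 0.442)c / (1 − 0.6179×0.442) = 0.24199c; relative speed 0.24199c.
γ for this relative speed: γ = 1/√(1 − 0.0585592) = 1.0306.
Rocket A's interval is proper; time dilation gives Δt_B = γΔτ = 1.0306 × 16.3 hours = 16.80 hours.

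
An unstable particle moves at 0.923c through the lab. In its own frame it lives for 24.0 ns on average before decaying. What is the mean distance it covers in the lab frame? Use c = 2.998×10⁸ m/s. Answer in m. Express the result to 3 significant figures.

17.3 m

With β = 0.923, γ = 1/√(1 − 0.923²) = 1/√0.148071 = 2.5988.
Lab-frame lifetime: Δt = γτ = 2.5988 × 24.0 ns = 62.371 ns.
Distance: d = vΔt = 0.923 × 2.998×10⁸ m/s × 6.2371×10^-8 s = 17.3 m.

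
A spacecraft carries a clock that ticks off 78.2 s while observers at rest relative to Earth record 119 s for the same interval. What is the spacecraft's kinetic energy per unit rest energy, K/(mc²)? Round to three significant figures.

From Δt = γΔτ: γ = 119/78.2 = 1.52174.
K/(mc²) = γ − 1 = 1.52174 − 1 = 0.522.

0.522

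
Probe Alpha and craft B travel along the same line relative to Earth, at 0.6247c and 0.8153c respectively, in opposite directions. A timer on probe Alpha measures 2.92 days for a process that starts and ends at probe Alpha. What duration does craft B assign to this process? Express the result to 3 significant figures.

9.75 days

The velocity of probe Alpha relative to craft B is (0.6247 + 0.8153)c / (1 + 0.6247×0.8153) = 0.95407c; relative speed 0.95407c.
γ for this relative speed: γ = 1/√(1 − 0.91025) = 3.338.
The clock on probe Alpha records proper time, so craft B measures Δt = γΔτ = 3.338 × 2.92 = 9.75 days.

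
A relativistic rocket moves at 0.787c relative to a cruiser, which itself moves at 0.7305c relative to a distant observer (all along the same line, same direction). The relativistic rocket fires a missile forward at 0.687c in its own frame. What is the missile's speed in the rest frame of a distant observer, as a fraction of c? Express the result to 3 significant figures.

Apply u = (u'+v)/(1+u'v) twice. Missile in the cruiser frame: (0.687+0.787)/(1+0.687·0.787) = 1.474/1.540669 = 0.95673c.
That velocity, transformed to the rest frame of a distant observer: (0.95673+0.7305)/(1+0.95673·0.7305) = 1.68723/1.698891265 = 0.99314c.

0.993c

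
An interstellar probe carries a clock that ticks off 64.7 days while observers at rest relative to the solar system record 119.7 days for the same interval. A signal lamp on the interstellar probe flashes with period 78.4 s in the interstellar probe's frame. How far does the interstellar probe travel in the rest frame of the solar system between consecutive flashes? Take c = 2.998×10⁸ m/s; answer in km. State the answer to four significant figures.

3.659×10^7 km

The time-dilation ratio gives γ = 119.7/64.7 = 1.85008.
β = √(1 − 1/γ²) = 0.84133. Lab-frame period = γτ = 1.85008×78.4 s = 145.05 s. Distance = βc × γτ = 0.84133 × 2.998×10⁸ m/s × 145.05 s = 3.6586×10^10 m = 3.659×10^7 km.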